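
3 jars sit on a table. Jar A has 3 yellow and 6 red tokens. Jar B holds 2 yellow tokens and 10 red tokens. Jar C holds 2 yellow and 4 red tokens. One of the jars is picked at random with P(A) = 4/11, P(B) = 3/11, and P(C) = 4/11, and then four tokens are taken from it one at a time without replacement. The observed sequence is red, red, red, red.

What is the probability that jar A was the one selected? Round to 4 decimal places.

0.2363

Under each hypothesis, the probability of the observed sequence is: P(data | jar A) = (6/9)(5/8)(4/7)(3/6) = 0.11905; P(data | jar B) = (10/12)(9/11)(8/10)(7/9) = 0.42424; P(data | jar C) = (4/6)(3/5)(2/4)(1/3) = 0.066667.
Multiplying each by its prior: 4/11 · 0.11905 = 0.04329, 3/11 · 0.42424 = 0.1157, 4/11 · 0.066667 = 0.024242; these sum to 0.18323.
Hence P(jar A | data) = (0.04329) / (0.18323) = 0.23625.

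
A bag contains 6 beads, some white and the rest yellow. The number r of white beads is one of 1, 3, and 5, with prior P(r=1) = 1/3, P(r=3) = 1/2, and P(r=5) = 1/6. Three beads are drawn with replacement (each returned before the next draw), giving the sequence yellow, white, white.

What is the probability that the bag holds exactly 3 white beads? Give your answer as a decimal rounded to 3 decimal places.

The likelihood of the observed sequence under each hypothesis: P(data | r = 1) = (5/6)(1/6)(1/6) = 0.023148; P(data | r = 3) = (3/6)(3/6)(3/6) = 0.125; P(data | r = 5) = (1/6)(5/6)(5/6) = 0.11574.
The prior-weighted likelihoods are 1/3 · 0.023148 = 0.007716, 1/2 · 0.125 = 0.0625, 1/6 · 0.11574 = 0.01929; these sum to 0.089506.
Therefore the posterior P(r = 3 | data) = (0.0625) / (0.089506) = 0.69828.

0.698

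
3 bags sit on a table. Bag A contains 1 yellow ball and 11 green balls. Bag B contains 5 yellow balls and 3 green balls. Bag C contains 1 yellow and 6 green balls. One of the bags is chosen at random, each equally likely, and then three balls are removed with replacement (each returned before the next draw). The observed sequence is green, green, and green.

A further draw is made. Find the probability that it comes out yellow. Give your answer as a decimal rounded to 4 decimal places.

The likelihood of the observed sequence under each hypothesis: P(data | bag A) = (11/12)(11/12)(11/12) = 0.77025; P(data | bag B) = (3/8)(3/8)(3/8) = 0.052734; P(data | bag C) = (6/7)(6/7)(6/7) = 0.62974.
Multiplying each by its prior: 1/3 · 0.77025 = 0.25675, 1/3 · 0.052734 = 0.017578, 1/3 · 0.62974 = 0.20991; summing to 0.48424.
The posterior is then P(bag A | data) = 0.53021, P(bag B | data) = 0.0363, P(bag C | data) = 0.43349.
The predictive probability is P(yellow next | data) = (1/12)(0.53021) + (5/8)(0.0363) + (1/7)(0.43349) = 0.1288.

0.1288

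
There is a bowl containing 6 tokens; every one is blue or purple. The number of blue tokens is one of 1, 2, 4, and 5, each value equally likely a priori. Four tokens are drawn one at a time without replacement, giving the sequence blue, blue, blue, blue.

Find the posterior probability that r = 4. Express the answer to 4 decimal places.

The likelihood of the observed sequence under each hypothesis: P(data | r = 1) = (1/6)(0/5) = 0; P(data | r = 2) = (2/6)(1/5)(0/4) = 0; P(data | r = 4) = (4/6)(3/5)(2/4)(1/3) = 1/15; P(data | r = 5) = (5/6)(4/5)(3/4)(2/3) = 1/3.
The prior-weighted likelihoods are 1/4 · 0 = 0, 1/4 · 0 = 0, 1/4 · 1/15 = 1/60, 1/4 · 1/3 = 1/12; with total 1/10.
Therefore the posterior P(r = 4 | data) = (1/60) / (1/10) = 1/6.

0.1667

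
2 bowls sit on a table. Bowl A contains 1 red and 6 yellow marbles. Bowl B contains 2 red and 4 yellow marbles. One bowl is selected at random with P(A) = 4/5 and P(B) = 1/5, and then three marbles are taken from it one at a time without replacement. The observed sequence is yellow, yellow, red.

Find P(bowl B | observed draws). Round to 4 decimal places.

0.2593

Under each hypothesis, the probability of the observed sequence is: P(data | bowl A) = (6/7)(5/6)(1/5) = 1/7; P(data | bowl B) = (4/6)(3/5)(2/4) = 1/5.
The prior-weighted likelihoods are 4/5 · 1/7 = 4/35, 1/5 · 1/5 = 1/25; with total 27/175.
By Bayes' rule, P(bowl B | data) = (1/25) / (27/175) = 7/27.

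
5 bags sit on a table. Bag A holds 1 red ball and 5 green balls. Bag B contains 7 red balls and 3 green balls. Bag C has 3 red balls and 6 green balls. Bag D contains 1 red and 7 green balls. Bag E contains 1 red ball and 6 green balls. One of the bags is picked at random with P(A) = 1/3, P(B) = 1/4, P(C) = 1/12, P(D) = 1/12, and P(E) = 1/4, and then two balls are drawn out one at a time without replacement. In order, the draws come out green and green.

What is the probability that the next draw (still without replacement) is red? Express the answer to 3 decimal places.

Compute the likelihood of the observed sequence for each case: P(data | bag A) = (5/6)(4/5) = 0.66667; P(data | bag B) = (3/10)(2/9) = 0.066667; P(data | bag C) = (6/9)(5/8) = 0.41667; P(data | bag D) = (7/8)(6/7) = 0.75; P(data | bag E) = (6/7)(5/6) = 0.71429.
Weighting by the prior gives 1/3 · 0.66667 = 0.22222, 1/4 · 0.066667 = 0.016667, 1/12 · 0.41667 = 0.034722, 1/12 · 0.75 = 0.0625, 1/4 · 0.71429 = 0.17857; summing to 0.51468.
Normalising, the posterior is P(bag A | data) = 0.43177, P(bag B | data) = 0.032382, P(bag C | data) = 0.067463, P(bag D | data) = 0.12143, P(bag E | data) = 0.34695.
The predictive probability is P(red next | data) = (1/4)(0.43177) + (7/8)(0.032382) + (3/7)(0.067463) + (1/6)(0.12143) + (1/5)(0.34695) = 0.25482.

0.255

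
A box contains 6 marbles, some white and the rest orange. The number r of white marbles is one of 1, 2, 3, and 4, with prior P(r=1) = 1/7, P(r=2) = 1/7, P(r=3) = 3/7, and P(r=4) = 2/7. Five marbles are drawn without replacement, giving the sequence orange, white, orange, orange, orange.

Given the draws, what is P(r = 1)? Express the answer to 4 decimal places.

Under each hypothesis, the probability of the observed sequence is: P(data | r = 1) = (5/6)(1/5)(4/4)(3/3)(2/2) = 1/6; P(data | r = 2) = (4/6)(2/5)(3/4)(2/3)(1/2) = 1/15; P(data | r = 3) = (3/6)(3/5)(2/4)(1/3)(0/2) = 0; P(data | r = 4) = (2/6)(4/5)(1/4)(0/3) = 0.
Weighting by the prior gives 1/7 · 1/6 = 1/42, 1/7 · 1/15 = 1/105, 3/7 · 0 = 0, 2/7 · 0 = 0; these sum to 1/30.
Therefore the posterior P(r = 1 | data) = (1/42) / (1/30) = 5/7.

0.7143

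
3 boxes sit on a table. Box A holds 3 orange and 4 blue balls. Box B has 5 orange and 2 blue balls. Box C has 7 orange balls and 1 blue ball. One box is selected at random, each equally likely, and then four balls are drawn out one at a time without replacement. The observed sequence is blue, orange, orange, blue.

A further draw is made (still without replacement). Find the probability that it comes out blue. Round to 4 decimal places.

0.4286

For each hypothesis, P(data | H) works out to: P(data | box A) = (4/7)(3/6)(2/5)(3/4) = 3/35; P(data | box B) = (2/7)(5/6)(4/5)(1/4) = 1/21; P(data | box C) = (1/8)(7/7)(6/6)(0/5) = 0.
The prior-weighted likelihoods are 1/3 · 3/35 = 1/35, 1/3 · 1/21 = 1/63, 1/3 · 0 = 0; summing to 2/45.
Dividing through by the total gives posterior P(box A | data) = 9/14, P(box B | data) = 5/14, P(box C | data) = 0.
So P(blue next | data) = Σ P(blue next | H) P(H | data) = (2/3)(9/14) + (0)(5/14) = 3/7.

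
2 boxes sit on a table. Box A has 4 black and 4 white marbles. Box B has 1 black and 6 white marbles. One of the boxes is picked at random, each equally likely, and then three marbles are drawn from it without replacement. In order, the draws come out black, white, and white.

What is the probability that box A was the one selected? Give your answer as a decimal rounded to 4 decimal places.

0.5000

The likelihood of the observed sequence under each hypothesis: P(data | box A) = (4/8)(4/7)(3/6) = 1/7; P(data | box B) = (1/7)(6/6)(5/5) = 1/7.
Weighting by the prior gives 1/2 · 1/7 = 1/14, 1/2 · 1/7 = 1/14; these sum to 1/7.
Therefore the posterior P(box A | data) = (1/14) / (1/7) = 1/2.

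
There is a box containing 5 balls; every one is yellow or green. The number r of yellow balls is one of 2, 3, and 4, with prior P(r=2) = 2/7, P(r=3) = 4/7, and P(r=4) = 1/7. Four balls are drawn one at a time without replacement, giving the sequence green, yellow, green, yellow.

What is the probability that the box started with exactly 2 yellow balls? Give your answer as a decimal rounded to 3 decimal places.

0.333

For each hypothesis, P(data | H) works out to: P(data | r = 2) = (3/5)(2/4)(2/3)(1/2) = 1/10; P(data | r = 3) = (2/5)(3/4)(1/3)(2/2) = 1/10; P(data | r = 4) = (1/5)(4/4)(0/3) = 0.
Multiplying each by its prior: 2/7 · 1/10 = 1/35, 4/7 · 1/10 = 2/35, 1/7 · 0 = 0; summing to 3/35.
By Bayes' rule, P(r = 2 | data) = (1/35) / (3/35) = 1/3.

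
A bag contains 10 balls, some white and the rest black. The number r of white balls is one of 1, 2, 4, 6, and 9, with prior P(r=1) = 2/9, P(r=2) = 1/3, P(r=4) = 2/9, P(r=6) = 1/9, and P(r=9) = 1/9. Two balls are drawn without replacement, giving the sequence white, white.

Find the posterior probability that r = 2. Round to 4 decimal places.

Compute the likelihood of the observed sequence for each case: P(data | r = 1) = (1/10)(0/9) = 0; P(data | r = 2) = (2/10)(1/9) = 1/45; P(data | r = 4) = (4/10)(3/9) = 2/15; P(data | r = 6) = (6/10)(5/9) = 1/3; P(data | r = 9) = (9/10)(8/9) = 4/5.
Multiplying each by its prior: 2/9 · 0 = 0, 1/3 · 1/45 = 1/135, 2/9 · 2/15 = 4/135, 1/9 · 1/3 = 1/27, 1/9 · 4/5 = 4/45; with total 22/135.
Hence P(r = 2 | data) = (1/135) / (22/135) = 1/22.

0.0455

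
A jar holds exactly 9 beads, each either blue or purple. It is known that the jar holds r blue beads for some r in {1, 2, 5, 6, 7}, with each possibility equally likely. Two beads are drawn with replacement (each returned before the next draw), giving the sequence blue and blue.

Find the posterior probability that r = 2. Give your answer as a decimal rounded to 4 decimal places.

0.0348

The likelihood of the observed sequence under each hypothesis: P(data | r = 1) = (1/9)(1/9) = 1/81; P(data | r = 2) = (2/9)(2/9) = 4/81; P(data | r = 5) = (5/9)(5/9) = 25/81; P(data | r = 6) = (6/9)(6/9) = 4/9; P(data | r = 7) = (7/9)(7/9) = 49/81.
Weighting by the prior gives 1/5 · 1/81 = 1/405, 1/5 · 4/81 = 4/405, 1/5 · 25/81 = 5/81, 1/5 · 4/9 = 4/45, 1/5 · 49/81 = 49/405; with total 23/81.
Therefore the posterior P(r = 2 | data) = (4/405) / (23/81) = 4/115.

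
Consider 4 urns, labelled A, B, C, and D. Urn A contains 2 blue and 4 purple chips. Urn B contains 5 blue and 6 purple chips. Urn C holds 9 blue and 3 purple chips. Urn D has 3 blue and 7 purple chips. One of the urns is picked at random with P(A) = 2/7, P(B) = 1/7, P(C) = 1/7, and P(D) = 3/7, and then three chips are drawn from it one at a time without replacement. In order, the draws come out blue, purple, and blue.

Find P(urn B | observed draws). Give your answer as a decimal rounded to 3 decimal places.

0.204

The likelihood of the observed sequence under each hypothesis: P(data | urn A) = (2/6)(4/5)(1/4) = 0.066667; P(data | urn B) = (5/11)(6/10)(4/9) = 0.12121; P(data | urn C) = (9/12)(3/11)(8/10) = 0.16364; P(data | urn D) = (3/10)(7/9)(2/8) = 0.058333.
The prior-weighted likelihoods are 2/7 · 0.066667 = 0.019048, 1/7 · 0.12121 = 0.017316, 1/7 · 0.16364 = 0.023377, 3/7 · 0.058333 = 0.025; summing to 0.08474.
Therefore the posterior P(urn B | data) = (0.017316) / (0.08474) = 0.20434.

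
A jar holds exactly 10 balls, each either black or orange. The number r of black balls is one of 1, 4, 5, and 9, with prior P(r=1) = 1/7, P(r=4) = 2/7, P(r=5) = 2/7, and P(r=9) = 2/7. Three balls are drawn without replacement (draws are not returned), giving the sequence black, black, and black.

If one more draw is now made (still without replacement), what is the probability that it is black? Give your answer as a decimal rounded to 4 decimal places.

Compute the likelihood of the observed sequence for each case: P(data | r = 1) = (1/10)(0/9) = 0; P(data | r = 4) = (4/10)(3/9)(2/8) = 1/30; P(data | r = 5) = (5/10)(4/9)(3/8) = 1/12; P(data | r = 9) = (9/10)(8/9)(7/8) = 7/10.
The prior-weighted likelihoods are 1/7 · 0 = 0, 2/7 · 1/30 = 1/105, 2/7 · 1/12 = 1/42, 2/7 · 7/10 = 1/5; with total 7/30.
Normalising, the posterior is P(r = 1 | data) = 0, P(r = 4 | data) = 2/49, P(r = 5 | data) = 5/49, P(r = 9 | data) = 6/7.
So P(black next | data) = Σ P(black next | H) P(H | data) = (1/7)(2/49) + (2/7)(5/49) + (6/7)(6/7) = 264/343.

0.7697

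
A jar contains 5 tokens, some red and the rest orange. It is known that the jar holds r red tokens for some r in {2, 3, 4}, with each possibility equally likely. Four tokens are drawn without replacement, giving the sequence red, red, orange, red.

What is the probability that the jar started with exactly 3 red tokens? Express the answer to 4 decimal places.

0.3333

Compute the likelihood of the observed sequence for each case: P(data | r = 2) = (2/5)(1/4)(3/3)(0/2) = 0; P(data | r = 3) = (3/5)(2/4)(2/3)(1/2) = 1/10; P(data | r = 4) = (4/5)(3/4)(1/3)(2/2) = 1/5.
The prior-weighted likelihoods are 1/3 · 0 = 0, 1/3 · 1/10 = 1/30, 1/3 · 1/5 = 1/15; summing to 1/10.
By Bayes' rule, P(r = 3 | data) = (1/30) / (1/10) = 1/3.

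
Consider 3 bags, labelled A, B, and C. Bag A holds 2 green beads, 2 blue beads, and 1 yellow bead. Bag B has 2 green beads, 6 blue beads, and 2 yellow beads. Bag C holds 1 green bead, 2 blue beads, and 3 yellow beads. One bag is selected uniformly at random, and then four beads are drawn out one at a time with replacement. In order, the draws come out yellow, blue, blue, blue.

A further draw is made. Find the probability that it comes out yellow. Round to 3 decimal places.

Compute the likelihood of the observed sequence for each case: P(data | bag A) = (1/5)(2/5)(2/5)(2/5) = 0.0128; P(data | bag B) = (2/10)(6/10)(6/10)(6/10) = 0.0432; P(data | bag C) = (3/6)(2/6)(2/6)(2/6) = 0.018519.
The prior-weighted likelihoods are 1/3 · 0.0128 = 0.0042667, 1/3 · 0.0432 = 0.0144, 1/3 · 0.018519 = 0.0061728; these sum to 0.02484.
Dividing through by the total gives posterior P(bag A | data) = 0.17177, P(bag B | data) = 0.57972, P(bag C | data) = 0.24851.
So P(yellow next | data) = Σ P(yellow next | H) P(H | data) = (1/5)(0.17177) + (1/5)(0.57972) + (1/2)(0.24851) = 0.27455.

0.275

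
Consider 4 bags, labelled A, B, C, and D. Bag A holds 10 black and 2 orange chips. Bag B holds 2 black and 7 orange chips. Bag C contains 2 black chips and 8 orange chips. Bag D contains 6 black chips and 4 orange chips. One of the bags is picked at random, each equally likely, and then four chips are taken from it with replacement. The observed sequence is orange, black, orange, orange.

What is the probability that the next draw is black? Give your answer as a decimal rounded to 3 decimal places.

Under each hypothesis, the probability of the observed sequence is: P(data | bag A) = (2/12)(10/12)(2/12)(2/12) = 0.003858; P(data | bag B) = (7/9)(2/9)(7/9)(7/9) = 0.10456; P(data | bag C) = (8/10)(2/10)(8/10)(8/10) = 0.1024; P(data | bag D) = (4/10)(6/10)(4/10)(4/10) = 0.0384.
The prior-weighted likelihoods are 1/4 · 0.003858 = 0.00096451, 1/4 · 0.10456 = 0.026139, 1/4 · 0.1024 = 0.0256, 1/4 · 0.0384 = 0.0096; these sum to 0.062304.
Dividing through by the total gives posterior P(bag A | data) = 0.015481, P(bag B | data) = 0.41955, P(bag C | data) = 0.41089, P(bag D | data) = 0.15408.
The predictive probability is P(black next | data) = (5/6)(0.015481) + (2/9)(0.41955) + (1/5)(0.41089) + (3/5)(0.15408) = 0.28076.

0.281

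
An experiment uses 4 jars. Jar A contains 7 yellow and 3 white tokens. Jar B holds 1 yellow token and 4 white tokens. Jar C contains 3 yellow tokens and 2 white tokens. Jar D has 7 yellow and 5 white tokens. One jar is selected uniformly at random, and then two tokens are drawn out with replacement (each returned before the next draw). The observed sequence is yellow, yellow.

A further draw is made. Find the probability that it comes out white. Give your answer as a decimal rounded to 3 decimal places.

Under each hypothesis, the probability of the observed sequence is: P(data | jar A) = (7/10)(7/10) = 0.49; P(data | jar B) = (1/5)(1/5) = 0.04; P(data | jar C) = (3/5)(3/5) = 0.36; P(data | jar D) = (7/12)(7/12) = 0.34028.
Multiplying each by its prior: 1/4 · 0.49 = 0.1225, 1/4 · 0.04 = 0.01, 1/4 · 0.36 = 0.09, 1/4 · 0.34028 = 0.085069; with total 0.30757.
The posterior is then P(jar A | data) = 0.39828, P(jar B | data) = 0.032513, P(jar C | data) = 0.29262, P(jar D | data) = 0.27659.
The predictive probability is P(white next | data) = (3/10)(0.39828) + (4/5)(0.032513) + (2/5)(0.29262) + (5/12)(0.27659) = 0.37779.

0.378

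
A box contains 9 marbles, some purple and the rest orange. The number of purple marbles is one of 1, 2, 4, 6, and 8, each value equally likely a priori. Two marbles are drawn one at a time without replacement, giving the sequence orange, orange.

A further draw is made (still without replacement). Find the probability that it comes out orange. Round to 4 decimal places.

0.7051

Compute the likelihood of the observed sequence for each case: P(data | r = 1) = (8/9)(7/8) = 7/9; P(data | r = 2) = (7/9)(6/8) = 7/12; P(data | r = 4) = (5/9)(4/8) = 5/18; P(data | r = 6) = (3/9)(2/8) = 1/12; P(data | r = 8) = (1/9)(0/8) = 0.
Multiplying each by its prior: 1/5 · 7/9 = 7/45, 1/5 · 7/12 = 7/60, 1/5 · 5/18 = 1/18, 1/5 · 1/12 = 1/60, 1/5 · 0 = 0; these sum to 31/90.
Dividing through by the total gives posterior P(r = 1 | data) = 14/31, P(r = 2 | data) = 21/62, P(r = 4 | data) = 5/31, P(r = 6 | data) = 3/62, P(r = 8 | data) = 0.
Averaging over the posterior, P(orange next | data) = (6/7)(14/31) + (5/7)(21/62) + (3/7)(5/31) + (1/7)(3/62) = 153/217.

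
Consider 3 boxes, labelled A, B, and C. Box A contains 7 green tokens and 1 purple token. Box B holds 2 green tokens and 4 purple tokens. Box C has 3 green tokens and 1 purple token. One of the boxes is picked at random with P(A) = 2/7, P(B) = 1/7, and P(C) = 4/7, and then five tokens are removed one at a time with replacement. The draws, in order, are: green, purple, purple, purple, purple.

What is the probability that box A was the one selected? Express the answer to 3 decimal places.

0.005

Under each hypothesis, the probability of the observed sequence is: P(data | box A) = (7/8)(1/8)(1/8)(1/8)(1/8) = 0.00021362; P(data | box B) = (2/6)(4/6)(4/6)(4/6)(4/6) = 0.065844; P(data | box C) = (3/4)(1/4)(1/4)(1/4)(1/4) = 0.0029297.
Weighting by the prior gives 2/7 · 0.00021362 = 6.1035e-05, 1/7 · 0.065844 = 0.0094062, 4/7 · 0.0029297 = 0.0016741; summing to 0.011141.
So P(box A | data) = (6.1035e-05) / (0.011141) = 0.0054782.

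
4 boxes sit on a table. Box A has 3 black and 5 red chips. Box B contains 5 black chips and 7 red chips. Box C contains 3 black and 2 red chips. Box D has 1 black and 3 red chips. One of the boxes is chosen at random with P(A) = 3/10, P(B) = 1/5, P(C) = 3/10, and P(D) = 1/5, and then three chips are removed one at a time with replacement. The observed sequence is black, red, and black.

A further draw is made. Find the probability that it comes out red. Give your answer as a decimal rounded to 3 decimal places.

For each hypothesis, P(data | H) works out to: P(data | box A) = (3/8)(5/8)(3/8) = 0.087891; P(data | box B) = (5/12)(7/12)(5/12) = 0.10127; P(data | box C) = (3/5)(2/5)(3/5) = 0.144; P(data | box D) = (1/4)(3/4)(1/4) = 0.046875.
Multiplying each by its prior: 3/10 · 0.087891 = 0.026367, 1/5 · 0.10127 = 0.020255, 3/10 · 0.144 = 0.0432, 1/5 · 0.046875 = 0.009375; summing to 0.099197.
Dividing through by the total gives posterior P(box A | data) = 0.26581, P(box B | data) = 0.20419, P(box C | data) = 0.4355, P(box D | data) = 0.094509.
Averaging over the posterior, P(red next | data) = (5/8)(0.26581) + (7/12)(0.20419) + (2/5)(0.4355) + (3/4)(0.094509) = 0.53032.

0.530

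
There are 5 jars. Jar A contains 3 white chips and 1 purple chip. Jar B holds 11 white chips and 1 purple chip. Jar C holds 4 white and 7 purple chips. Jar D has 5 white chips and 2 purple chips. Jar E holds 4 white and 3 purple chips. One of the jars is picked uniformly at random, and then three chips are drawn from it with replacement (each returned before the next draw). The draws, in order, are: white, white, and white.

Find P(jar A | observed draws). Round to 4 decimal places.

0.2355

Compute the likelihood of the observed sequence for each case: P(data | jar A) = (3/4)(3/4)(3/4) = 0.42188; P(data | jar B) = (11/12)(11/12)(11/12) = 0.77025; P(data | jar C) = (4/11)(4/11)(4/11) = 0.048084; P(data | jar D) = (5/7)(5/7)(5/7) = 0.36443; P(data | jar E) = (4/7)(4/7)(4/7) = 0.18659.
Weighting by the prior gives 1/5 · 0.42188 = 0.084375, 1/5 · 0.77025 = 0.15405, 1/5 · 0.048084 = 0.0096168, 1/5 · 0.36443 = 0.072886, 1/5 · 0.18659 = 0.037318; these sum to 0.35825.
Therefore the posterior P(jar A | data) = (0.084375) / (0.35825) = 0.23552.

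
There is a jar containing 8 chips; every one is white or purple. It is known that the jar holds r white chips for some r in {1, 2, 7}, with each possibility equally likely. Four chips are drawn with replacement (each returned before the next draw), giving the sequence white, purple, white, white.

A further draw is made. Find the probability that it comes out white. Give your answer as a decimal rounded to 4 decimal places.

For each hypothesis, P(data | H) works out to: P(data | r = 1) = (1/8)(7/8)(1/8)(1/8) = 0.001709; P(data | r = 2) = (2/8)(6/8)(2/8)(2/8) = 0.011719; P(data | r = 7) = (7/8)(1/8)(7/8)(7/8) = 0.08374.
The prior-weighted likelihoods are 1/3 · 0.001709 = 0.00056966, 1/3 · 0.011719 = 0.0039062, 1/3 · 0.08374 = 0.027913; summing to 0.032389.
The posterior is then P(r = 1 | data) = 0.017588, P(r = 2 | data) = 0.1206, P(r = 7 | data) = 0.86181.
So P(white next | data) = Σ P(white next | H) P(H | data) = (1/8)(0.017588) + (1/4)(0.1206) + (7/8)(0.86181) = 0.78643.

0.7864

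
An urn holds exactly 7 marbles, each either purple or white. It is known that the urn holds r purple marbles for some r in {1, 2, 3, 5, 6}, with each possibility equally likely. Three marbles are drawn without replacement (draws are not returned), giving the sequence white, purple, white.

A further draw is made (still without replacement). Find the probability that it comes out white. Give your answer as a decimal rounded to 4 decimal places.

0.6724

Compute the likelihood of the observed sequence for each case: P(data | r = 1) = (6/7)(1/6)(5/5) = 1/7; P(data | r = 2) = (5/7)(2/6)(4/5) = 4/21; P(data | r = 3) = (4/7)(3/6)(3/5) = 6/35; P(data | r = 5) = (2/7)(5/6)(1/5) = 1/21; P(data | r = 6) = (1/7)(6/6)(0/5) = 0.
Weighting by the prior gives 1/5 · 1/7 = 1/35, 1/5 · 4/21 = 4/105, 1/5 · 6/35 = 6/175, 1/5 · 1/21 = 1/105, 1/5 · 0 = 0; these sum to 58/525.
Dividing through by the total gives posterior P(r = 1 | data) = 15/58, P(r = 2 | data) = 10/29, P(r = 3 | data) = 9/29, P(r = 5 | data) = 5/58, P(r = 6 | data) = 0.
The predictive probability is P(white next | data) = (1)(15/58) + (3/4)(10/29) + (1/2)(9/29) + (0)(5/58) = 39/58.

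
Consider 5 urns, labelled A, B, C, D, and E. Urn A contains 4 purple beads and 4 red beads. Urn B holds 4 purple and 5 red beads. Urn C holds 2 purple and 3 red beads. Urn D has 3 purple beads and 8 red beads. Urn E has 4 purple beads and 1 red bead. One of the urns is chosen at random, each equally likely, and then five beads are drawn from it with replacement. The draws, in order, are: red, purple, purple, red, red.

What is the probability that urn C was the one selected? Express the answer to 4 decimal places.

0.2590

For each hypothesis, P(data | H) works out to: P(data | urn A) = (4/8)(4/8)(4/8)(4/8)(4/8) = 0.03125; P(data | urn B) = (5/9)(4/9)(4/9)(5/9)(5/9) = 0.03387; P(data | urn C) = (3/5)(2/5)(2/5)(3/5)(3/5) = 0.03456; P(data | urn D) = (8/11)(3/11)(3/11)(8/11)(8/11) = 0.028612; P(data | urn E) = (1/5)(4/5)(4/5)(1/5)(1/5) = 0.00512.
The prior-weighted likelihoods are 1/5 · 0.03125 = 0.00625, 1/5 · 0.03387 = 0.006774, 1/5 · 0.03456 = 0.006912, 1/5 · 0.028612 = 0.0057224, 1/5 · 0.00512 = 0.001024; with total 0.026682.
Hence P(urn C | data) = (0.006912) / (0.026682) = 0.25905.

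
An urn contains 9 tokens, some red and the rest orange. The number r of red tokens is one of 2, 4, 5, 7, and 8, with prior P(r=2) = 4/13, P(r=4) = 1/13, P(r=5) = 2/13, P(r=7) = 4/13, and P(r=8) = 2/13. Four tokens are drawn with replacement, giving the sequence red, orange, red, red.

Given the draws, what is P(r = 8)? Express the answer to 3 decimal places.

Under each hypothesis, the probability of the observed sequence is: P(data | r = 2) = (2/9)(7/9)(2/9)(2/9) = 0.0085353; P(data | r = 4) = (4/9)(5/9)(4/9)(4/9) = 0.048773; P(data | r = 5) = (5/9)(4/9)(5/9)(5/9) = 0.076208; P(data | r = 7) = (7/9)(2/9)(7/9)(7/9) = 0.10456; P(data | r = 8) = (8/9)(1/9)(8/9)(8/9) = 0.078037.
Weighting by the prior gives 4/13 · 0.0085353 = 0.0026262, 1/13 · 0.048773 = 0.0037518, 2/13 · 0.076208 = 0.011724, 4/13 · 0.10456 = 0.032171, 2/13 · 0.078037 = 0.012006; with total 0.062279.
Therefore the posterior P(r = 8 | data) = (0.012006) / (0.062279) = 0.19277.

0.193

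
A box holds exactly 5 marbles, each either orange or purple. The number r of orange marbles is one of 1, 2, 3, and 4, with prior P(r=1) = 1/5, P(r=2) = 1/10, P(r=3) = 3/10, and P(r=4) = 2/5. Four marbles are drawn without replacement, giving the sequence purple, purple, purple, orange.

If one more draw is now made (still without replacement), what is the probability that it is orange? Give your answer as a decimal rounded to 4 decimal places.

Compute the likelihood of the observed sequence for each case: P(data | r = 1) = (4/5)(3/4)(2/3)(1/2) = 1/5; P(data | r = 2) = (3/5)(2/4)(1/3)(2/2) = 1/10; P(data | r = 3) = (2/5)(1/4)(0/3) = 0; P(data | r = 4) = (1/5)(0/4) = 0.
The prior-weighted likelihoods are 1/5 · 1/5 = 1/25, 1/10 · 1/10 = 1/100, 3/10 · 0 = 0, 2/5 · 0 = 0; with total 1/20.
The posterior is then P(r = 1 | data) = 4/5, P(r = 2 | data) = 1/5, P(r = 3 | data) = 0, P(r = 4 | data) = 0.
The predictive probability is P(orange next | data) = (0)(4/5) + (1)(1/5) = 1/5.

0.2000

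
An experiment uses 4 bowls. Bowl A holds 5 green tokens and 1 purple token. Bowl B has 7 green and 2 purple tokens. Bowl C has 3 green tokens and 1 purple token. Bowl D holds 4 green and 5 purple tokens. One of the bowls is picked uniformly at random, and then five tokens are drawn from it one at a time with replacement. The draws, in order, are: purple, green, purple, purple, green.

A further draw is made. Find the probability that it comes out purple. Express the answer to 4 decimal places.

0.4385

For each hypothesis, P(data | H) works out to: P(data | bowl A) = (1/6)(5/6)(1/6)(1/6)(5/6) = 0.003215; P(data | bowl B) = (2/9)(7/9)(2/9)(2/9)(7/9) = 0.0066386; P(data | bowl C) = (1/4)(3/4)(1/4)(1/4)(3/4) = 0.0087891; P(data | bowl D) = (5/9)(4/9)(5/9)(5/9)(4/9) = 0.03387.
The prior-weighted likelihoods are 1/4 · 0.003215 = 0.00080376, 1/4 · 0.0066386 = 0.0016596, 1/4 · 0.0087891 = 0.0021973, 1/4 · 0.03387 = 0.0084675; these sum to 0.013128.
Dividing through by the total gives posterior P(bowl A | data) = 0.061224, P(bowl B | data) = 0.12642, P(bowl C | data) = 0.16737, P(bowl D | data) = 0.64499.
So P(purple next | data) = Σ P(purple next | H) P(H | data) = (1/6)(0.061224) + (2/9)(0.12642) + (1/4)(0.16737) + (5/9)(0.64499) = 0.43847.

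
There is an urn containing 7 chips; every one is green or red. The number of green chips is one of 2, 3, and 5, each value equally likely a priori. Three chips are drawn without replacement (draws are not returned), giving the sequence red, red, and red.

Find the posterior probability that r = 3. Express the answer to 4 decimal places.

For each hypothesis, P(data | H) works out to: P(data | r = 2) = (5/7)(4/6)(3/5) = 2/7; P(data | r = 3) = (4/7)(3/6)(2/5) = 4/35; P(data | r = 5) = (2/7)(1/6)(0/5) = 0.
Weighting by the prior gives 1/3 · 2/7 = 2/21, 1/3 · 4/35 = 4/105, 1/3 · 0 = 0; these sum to 2/15.
Therefore the posterior P(r = 3 | data) = (4/105) / (2/15) = 2/7.

0.2857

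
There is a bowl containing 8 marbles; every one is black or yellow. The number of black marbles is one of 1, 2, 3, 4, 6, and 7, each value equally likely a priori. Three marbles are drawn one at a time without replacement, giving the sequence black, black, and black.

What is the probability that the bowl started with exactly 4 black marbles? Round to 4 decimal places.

0.0667

For each hypothesis, P(data | H) works out to: P(data | r = 1) = (1/8)(0/7) = 0; P(data | r = 2) = (2/8)(1/7)(0/6) = 0; P(data | r = 3) = (3/8)(2/7)(1/6) = 1/56; P(data | r = 4) = (4/8)(3/7)(2/6) = 1/14; P(data | r = 6) = (6/8)(5/7)(4/6) = 5/14; P(data | r = 7) = (7/8)(6/7)(5/6) = 5/8.
The prior-weighted likelihoods are 1/6 · 0 = 0, 1/6 · 0 = 0, 1/6 · 1/56 = 1/336, 1/6 · 1/14 = 1/84, 1/6 · 5/14 = 5/84, 1/6 · 5/8 = 5/48; these sum to 5/28.
Therefore the posterior P(r = 4 | data) = (1/84) / (5/28) = 1/15.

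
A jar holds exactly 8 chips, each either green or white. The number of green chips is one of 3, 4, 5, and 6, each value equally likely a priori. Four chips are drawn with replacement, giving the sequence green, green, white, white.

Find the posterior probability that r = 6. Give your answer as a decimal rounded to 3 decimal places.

0.169

For each hypothesis, P(data | H) works out to: P(data | r = 3) = (3/8)(3/8)(5/8)(5/8) = 0.054932; P(data | r = 4) = (4/8)(4/8)(4/8)(4/8) = 0.0625; P(data | r = 5) = (5/8)(5/8)(3/8)(3/8) = 0.054932; P(data | r = 6) = (6/8)(6/8)(2/8)(2/8) = 0.035156.
Weighting by the prior gives 1/4 · 0.054932 = 0.013733, 1/4 · 0.0625 = 0.015625, 1/4 · 0.054932 = 0.013733, 1/4 · 0.035156 = 0.0087891; these sum to 0.05188.
Hence P(r = 6 | data) = (0.0087891) / (0.05188) = 0.16941.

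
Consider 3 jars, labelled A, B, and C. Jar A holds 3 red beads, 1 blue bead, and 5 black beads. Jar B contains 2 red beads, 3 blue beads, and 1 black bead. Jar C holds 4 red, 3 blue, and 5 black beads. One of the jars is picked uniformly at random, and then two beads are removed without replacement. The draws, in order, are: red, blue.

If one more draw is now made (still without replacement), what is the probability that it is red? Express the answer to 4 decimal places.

Compute the likelihood of the observed sequence for each case: P(data | jar A) = (3/9)(1/8) = 0.041667; P(data | jar B) = (2/6)(3/5) = 0.2; P(data | jar C) = (4/12)(3/11) = 0.090909.
Multiplying each by its prior: 1/3 · 0.041667 = 0.013889, 1/3 · 0.2 = 0.066667, 1/3 · 0.090909 = 0.030303; summing to 0.11086.
Normalising, the posterior is P(jar A | data) = 0.12528, P(jar B | data) = 0.60137, P(jar C | data) = 0.27335.
Averaging over the posterior, P(red next | data) = (2/7)(0.12528) + (1/4)(0.60137) + (3/10)(0.27335) = 0.26814.

0.2681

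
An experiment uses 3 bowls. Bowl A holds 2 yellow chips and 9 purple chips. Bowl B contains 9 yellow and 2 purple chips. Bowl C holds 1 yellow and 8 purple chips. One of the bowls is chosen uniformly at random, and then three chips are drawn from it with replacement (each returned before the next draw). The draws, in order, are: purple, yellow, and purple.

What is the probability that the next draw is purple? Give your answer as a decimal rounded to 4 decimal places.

0.7717

For each hypothesis, P(data | H) works out to: P(data | bowl A) = (9/11)(2/11)(9/11) = 0.12171; P(data | bowl B) = (2/11)(9/11)(2/11) = 0.027047; P(data | bowl C) = (8/9)(1/9)(8/9) = 0.087791.
Weighting by the prior gives 1/3 · 0.12171 = 0.040571, 1/3 · 0.027047 = 0.0090158, 1/3 · 0.087791 = 0.029264; summing to 0.078851.
The posterior is then P(bowl A | data) = 0.51453, P(bowl B | data) = 0.11434, P(bowl C | data) = 0.37113.
Averaging over the posterior, P(purple next | data) = (9/11)(0.51453) + (2/11)(0.11434) + (8/9)(0.37113) = 0.77166.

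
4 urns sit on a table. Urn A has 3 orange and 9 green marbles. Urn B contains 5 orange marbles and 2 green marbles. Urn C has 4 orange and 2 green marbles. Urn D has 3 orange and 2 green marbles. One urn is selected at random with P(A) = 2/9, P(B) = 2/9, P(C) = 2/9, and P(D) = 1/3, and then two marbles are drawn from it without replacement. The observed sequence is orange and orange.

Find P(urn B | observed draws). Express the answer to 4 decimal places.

0.3472

For each hypothesis, P(data | H) works out to: P(data | urn A) = (3/12)(2/11) = 0.045455; P(data | urn B) = (5/7)(4/6) = 0.47619; P(data | urn C) = (4/6)(3/5) = 0.4; P(data | urn D) = (3/5)(2/4) = 0.3.
The prior-weighted likelihoods are 2/9 · 0.045455 = 0.010101, 2/9 · 0.47619 = 0.10582, 2/9 · 0.4 = 0.088889, 1/3 · 0.3 = 0.1; these sum to 0.30481.
So P(urn B | data) = (0.10582) / (0.30481) = 0.34717.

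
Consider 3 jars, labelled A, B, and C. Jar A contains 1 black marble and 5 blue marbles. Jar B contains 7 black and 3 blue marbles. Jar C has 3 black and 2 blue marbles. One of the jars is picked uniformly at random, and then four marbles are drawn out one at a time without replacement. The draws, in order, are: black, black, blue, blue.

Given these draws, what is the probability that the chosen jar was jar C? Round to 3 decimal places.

0.667

Under each hypothesis, the probability of the observed sequence is: P(data | jar A) = (1/6)(0/5) = 0; P(data | jar B) = (7/10)(6/9)(3/8)(2/7) = 1/20; P(data | jar C) = (3/5)(2/4)(2/3)(1/2) = 1/10.
Multiplying each by its prior: 1/3 · 0 = 0, 1/3 · 1/20 = 1/60, 1/3 · 1/10 = 1/30; with total 1/20.
Hence P(jar C | data) = (1/30) / (1/20) = 2/3.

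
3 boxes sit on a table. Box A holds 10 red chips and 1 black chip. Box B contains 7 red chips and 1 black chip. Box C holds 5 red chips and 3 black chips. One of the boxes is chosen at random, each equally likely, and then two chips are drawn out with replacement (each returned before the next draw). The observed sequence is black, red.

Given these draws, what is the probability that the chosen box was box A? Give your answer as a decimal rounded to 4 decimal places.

Under each hypothesis, the probability of the observed sequence is: P(data | box A) = (1/11)(10/11) = 0.082645; P(data | box B) = (1/8)(7/8) = 0.10938; P(data | box C) = (3/8)(5/8) = 0.23438.
Multiplying each by its prior: 1/3 · 0.082645 = 0.027548, 1/3 · 0.10938 = 0.036458, 1/3 · 0.23438 = 0.078125; with total 0.14213.
So P(box A | data) = (0.027548) / (0.14213) = 0.19382.

0.1938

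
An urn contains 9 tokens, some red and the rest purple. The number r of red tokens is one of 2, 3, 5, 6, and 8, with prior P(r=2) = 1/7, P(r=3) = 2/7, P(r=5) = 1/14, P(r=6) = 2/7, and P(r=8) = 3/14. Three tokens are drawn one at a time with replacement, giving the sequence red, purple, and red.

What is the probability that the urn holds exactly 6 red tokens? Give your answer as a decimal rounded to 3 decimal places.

For each hypothesis, P(data | H) works out to: P(data | r = 2) = (2/9)(7/9)(2/9) = 0.038409; P(data | r = 3) = (3/9)(6/9)(3/9) = 0.074074; P(data | r = 5) = (5/9)(4/9)(5/9) = 0.13717; P(data | r = 6) = (6/9)(3/9)(6/9) = 0.14815; P(data | r = 8) = (8/9)(1/9)(8/9) = 0.087791.
Weighting by the prior gives 1/7 · 0.038409 = 0.005487, 2/7 · 0.074074 = 0.021164, 1/14 · 0.13717 = 0.0097982, 2/7 · 0.14815 = 0.042328, 3/14 · 0.087791 = 0.018812; these sum to 0.09759.
So P(r = 6 | data) = (0.042328) / (0.09759) = 0.43373.

0.434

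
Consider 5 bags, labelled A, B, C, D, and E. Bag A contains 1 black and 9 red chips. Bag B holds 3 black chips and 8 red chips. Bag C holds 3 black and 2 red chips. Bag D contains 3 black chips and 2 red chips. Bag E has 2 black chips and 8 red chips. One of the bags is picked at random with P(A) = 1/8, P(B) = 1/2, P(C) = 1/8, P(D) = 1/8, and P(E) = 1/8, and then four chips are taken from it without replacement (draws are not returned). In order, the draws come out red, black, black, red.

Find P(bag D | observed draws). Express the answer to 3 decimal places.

For each hypothesis, P(data | H) works out to: P(data | bag A) = (9/10)(1/9)(0/8) = 0; P(data | bag B) = (8/11)(3/10)(2/9)(7/8) = 0.042424; P(data | bag C) = (2/5)(3/4)(2/3)(1/2) = 0.1; P(data | bag D) = (2/5)(3/4)(2/3)(1/2) = 0.1; P(data | bag E) = (8/10)(2/9)(1/8)(7/7) = 0.022222.
Multiplying each by its prior: 1/8 · 0 = 0, 1/2 · 0.042424 = 0.021212, 1/8 · 0.1 = 0.0125, 1/8 · 0.1 = 0.0125, 1/8 · 0.022222 = 0.0027778; with total 0.04899.
Hence P(bag D | data) = (0.0125) / (0.04899) = 0.25515.

0.255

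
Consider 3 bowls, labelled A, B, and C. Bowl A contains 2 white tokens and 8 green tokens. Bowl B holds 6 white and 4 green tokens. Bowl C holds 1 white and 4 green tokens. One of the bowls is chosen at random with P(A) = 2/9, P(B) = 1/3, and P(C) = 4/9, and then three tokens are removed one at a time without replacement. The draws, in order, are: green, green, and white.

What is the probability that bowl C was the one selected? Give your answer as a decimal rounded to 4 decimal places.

0.5669

The likelihood of the observed sequence under each hypothesis: P(data | bowl A) = (8/10)(7/9)(2/8) = 7/45; P(data | bowl B) = (4/10)(3/9)(6/8) = 1/10; P(data | bowl C) = (4/5)(3/4)(1/3) = 1/5.
Multiplying each by its prior: 2/9 · 7/45 = 14/405, 1/3 · 1/10 = 1/30, 4/9 · 1/5 = 4/45; summing to 127/810.
Therefore the posterior P(bowl C | data) = (4/45) / (127/810) = 72/127.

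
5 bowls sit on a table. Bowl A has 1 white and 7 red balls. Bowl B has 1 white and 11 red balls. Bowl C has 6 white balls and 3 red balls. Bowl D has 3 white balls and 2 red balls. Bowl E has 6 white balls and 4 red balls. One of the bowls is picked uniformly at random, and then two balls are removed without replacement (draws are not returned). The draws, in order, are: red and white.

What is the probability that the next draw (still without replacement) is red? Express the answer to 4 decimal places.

0.4681

For each hypothesis, P(data | H) works out to: P(data | bowl A) = (7/8)(1/7) = 1/8; P(data | bowl B) = (11/12)(1/11) = 1/12; P(data | bowl C) = (3/9)(6/8) = 1/4; P(data | bowl D) = (2/5)(3/4) = 3/10; P(data | bowl E) = (4/10)(6/9) = 4/15.
Weighting by the prior gives 1/5 · 1/8 = 1/40, 1/5 · 1/12 = 1/60, 1/5 · 1/4 = 1/20, 1/5 · 3/10 = 3/50, 1/5 · 4/15 = 4/75; summing to 41/200.
Normalising, the posterior is P(bowl A | data) = 5/41, P(bowl B | data) = 10/123, P(bowl C | data) = 10/41, P(bowl D | data) = 12/41, P(bowl E | data) = 32/123.
So P(red next | data) = Σ P(red next | H) P(H | data) = (1)(5/41) + (1)(10/123) + (2/7)(10/41) + (1/3)(12/41) + (3/8)(32/123) = 403/861.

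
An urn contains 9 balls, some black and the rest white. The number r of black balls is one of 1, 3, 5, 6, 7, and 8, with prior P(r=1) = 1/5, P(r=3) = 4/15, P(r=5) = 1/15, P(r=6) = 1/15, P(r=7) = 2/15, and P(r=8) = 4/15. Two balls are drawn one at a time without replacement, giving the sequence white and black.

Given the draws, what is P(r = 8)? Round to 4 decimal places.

0.1649

Under each hypothesis, the probability of the observed sequence is: P(data | r = 1) = (8/9)(1/8) = 1/9; P(data | r = 3) = (6/9)(3/8) = 1/4; P(data | r = 5) = (4/9)(5/8) = 5/18; P(data | r = 6) = (3/9)(6/8) = 1/4; P(data | r = 7) = (2/9)(7/8) = 7/36; P(data | r = 8) = (1/9)(8/8) = 1/9.
Weighting by the prior gives 1/5 · 1/9 = 1/45, 4/15 · 1/4 = 1/15, 1/15 · 5/18 = 1/54, 1/15 · 1/4 = 1/60, 2/15 · 7/36 = 7/270, 4/15 · 1/9 = 4/135; summing to 97/540.
Hence P(r = 8 | data) = (4/135) / (97/540) = 16/97.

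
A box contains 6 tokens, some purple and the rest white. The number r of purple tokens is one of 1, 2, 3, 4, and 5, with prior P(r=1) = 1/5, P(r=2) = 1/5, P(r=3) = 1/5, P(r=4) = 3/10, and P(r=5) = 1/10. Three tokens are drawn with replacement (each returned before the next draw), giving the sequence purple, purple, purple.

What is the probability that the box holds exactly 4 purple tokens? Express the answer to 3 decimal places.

For each hypothesis, P(data | H) works out to: P(data | r = 1) = (1/6)(1/6)(1/6) = 0.0046296; P(data | r = 2) = (2/6)(2/6)(2/6) = 0.037037; P(data | r = 3) = (3/6)(3/6)(3/6) = 0.125; P(data | r = 4) = (4/6)(4/6)(4/6) = 0.2963; P(data | r = 5) = (5/6)(5/6)(5/6) = 0.5787.
Weighting by the prior gives 1/5 · 0.0046296 = 0.00092593, 1/5 · 0.037037 = 0.0074074, 1/5 · 0.125 = 0.025, 3/10 · 0.2963 = 0.088889, 1/10 · 0.5787 = 0.05787; these sum to 0.18009.
Hence P(r = 4 | data) = (0.088889) / (0.18009) = 0.49357.

0.494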